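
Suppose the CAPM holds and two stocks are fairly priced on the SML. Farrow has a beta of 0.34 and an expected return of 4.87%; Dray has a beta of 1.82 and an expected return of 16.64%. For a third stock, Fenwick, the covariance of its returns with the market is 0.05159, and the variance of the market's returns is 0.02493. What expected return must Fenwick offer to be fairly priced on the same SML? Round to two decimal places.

MRP = (16.64% − 4.87%) / (1.82 − 0.34) = 7.9527%
R_f = 4.87% − 0.34 × 7.9527% = 2.1661%
β_Fenwick = Cov / Var(R_m) = 0.05159 / 0.02493 = 2.0694
E(R_Fenwick) = R_f + β × MRP = 2.1661% + 2.0694 × 7.9527% = 18.62%

18.62%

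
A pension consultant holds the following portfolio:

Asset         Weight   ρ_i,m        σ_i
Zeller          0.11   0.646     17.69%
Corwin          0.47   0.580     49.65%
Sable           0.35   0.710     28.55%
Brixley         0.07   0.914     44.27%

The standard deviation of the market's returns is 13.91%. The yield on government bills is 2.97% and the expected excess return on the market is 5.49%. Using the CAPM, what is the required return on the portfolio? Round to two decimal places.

β_Zeller = 0.646 × 17.69% / 13.91% = 0.8215
β_Corwin = 0.580 × 49.65% / 13.91% = 2.0702
β_Sable = 0.710 × 28.55% / 13.91% = 1.4573
β_Brixley = 0.914 × 44.27% / 13.91% = 2.9089
β_P = Σ w_i β_i = 0.11×0.8215 + 0.47×2.0702 + 0.35×1.4573 + 0.07×2.9089 = 1.7770
E(R_P) = R_f + β_P × MRP = 2.97% + 1.7770 × 5.49% = 12.73%

12.73%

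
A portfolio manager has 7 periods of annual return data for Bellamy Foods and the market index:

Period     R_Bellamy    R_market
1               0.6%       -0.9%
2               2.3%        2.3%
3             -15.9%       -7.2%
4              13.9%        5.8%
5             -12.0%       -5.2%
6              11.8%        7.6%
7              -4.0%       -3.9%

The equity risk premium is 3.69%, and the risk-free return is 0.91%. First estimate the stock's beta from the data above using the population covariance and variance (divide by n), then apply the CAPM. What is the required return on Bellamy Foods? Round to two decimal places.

7.99%

Mean R_i = (0.6 + 2.3 − 15.9 + 13.9 − 12.0 + 11.8 − 4.0) / 7 = -0.4714%
Mean R_m = (-0.9 + 2.3 − 7.2 + 5.8 − 5.2 + 7.6 − 3.9) / 7 = -0.2143%
Σ(R_i − R̄_i)(R_m − R̄_m) = 366.8229  ⇒  Cov = 366.8229 / 7 = 52.4033
Σ(R_m − R̄_m)² = 191.2686  ⇒  Var(R_m) = 191.2686 / 7 = 27.3241
β = Cov / Var(R_m) = 52.4033 / 27.3241 = 1.9178
E(R) = R_f + β × MRP = 0.91% + 1.9178 × 3.69% = 7.99%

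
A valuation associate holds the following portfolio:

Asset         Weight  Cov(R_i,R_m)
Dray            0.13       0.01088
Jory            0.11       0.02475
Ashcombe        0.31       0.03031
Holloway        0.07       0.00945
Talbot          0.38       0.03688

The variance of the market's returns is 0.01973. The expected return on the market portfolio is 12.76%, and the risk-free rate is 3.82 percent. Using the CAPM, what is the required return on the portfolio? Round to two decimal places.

β_Dray = 0.01088 / 0.01973 = 0.5514
β_Jory = 0.02475 / 0.01973 = 1.2544
β_Ashcombe = 0.03031 / 0.01973 = 1.5362
β_Holloway = 0.00945 / 0.01973 = 0.4790
β_Talbot = 0.03688 / 0.01973 = 1.8692
β_P = Σ w_i β_i = 0.13×0.5514 + 0.11×1.2544 + 0.31×1.5362 + 0.07×0.4790 + 0.38×1.8692 = 1.4297
MRP = 12.76% − 3.82% = 8.94%
E(R_P) = R_f + β_P × MRP = 3.82% + 1.4297 × 8.94% = 16.60%

16.60%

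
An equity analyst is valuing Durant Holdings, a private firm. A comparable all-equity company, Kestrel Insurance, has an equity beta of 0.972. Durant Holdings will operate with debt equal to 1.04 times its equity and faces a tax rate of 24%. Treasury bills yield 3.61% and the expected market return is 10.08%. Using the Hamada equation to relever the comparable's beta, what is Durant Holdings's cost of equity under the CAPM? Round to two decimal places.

β_L = β_U × [1 + (1 − t)(D/E)] = 0.972 × [1 + (1 − 0.24) × 1.04]
    = 0.972 × [1 + 0.76 × 1.04] = 0.972 × 1.7904 = 1.7403
MRP = 10.08% − 3.61% = 6.47%
E(R) = R_f + β_L × MRP = 3.61% + 1.7403 × 6.47% = 14.87%

14.87%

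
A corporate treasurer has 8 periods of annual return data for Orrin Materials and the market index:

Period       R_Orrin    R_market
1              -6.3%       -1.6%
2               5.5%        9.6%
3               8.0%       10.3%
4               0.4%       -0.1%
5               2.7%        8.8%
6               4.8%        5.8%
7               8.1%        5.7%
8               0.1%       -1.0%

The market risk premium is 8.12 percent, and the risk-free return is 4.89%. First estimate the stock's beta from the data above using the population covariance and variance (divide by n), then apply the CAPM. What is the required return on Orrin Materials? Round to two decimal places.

Mean R_i = (-6.3 + 5.5 + 8.0 + 0.4 + 2.7 + 4.8 + 8.1 + 0.1) / 8 = 2.9125%
Mean R_m = (-1.6 + 9.6 + 10.3 − 0.1 + 8.8 + 5.8 + 5.7 − 1.0) / 8 = 4.6875%
Σ(R_i − R̄_i)(R_m − R̄_m) = 133.6913  ⇒  Cov = 133.6913 / 8 = 16.7114
Σ(R_m − R̄_m)² = 169.6088  ⇒  Var(R_m) = 169.6088 / 8 = 21.2011
β = Cov / Var(R_m) = 16.7114 / 21.2011 = 0.7882
E(R) = R_f + β × MRP = 4.89% + 0.7882 × 8.12% = 11.29%

11.29%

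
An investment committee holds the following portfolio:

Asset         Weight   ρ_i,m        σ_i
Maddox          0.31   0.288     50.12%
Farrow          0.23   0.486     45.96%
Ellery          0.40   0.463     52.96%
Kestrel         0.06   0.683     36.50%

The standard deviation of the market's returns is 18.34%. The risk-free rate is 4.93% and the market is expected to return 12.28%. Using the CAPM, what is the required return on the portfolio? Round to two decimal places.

β_Maddox = 0.288 × 50.12% / 18.34% = 0.7871
β_Farrow = 0.486 × 45.96% / 18.34% = 1.2179
β_Ellery = 0.463 × 52.96% / 18.34% = 1.3370
β_Kestrel = 0.683 × 36.50% / 18.34% = 1.3593
β_P = Σ w_i β_i = 0.31×0.7871 + 0.23×1.2179 + 0.40×1.3370 + 0.06×1.3593 = 1.1405
MRP = 12.28% − 4.93% = 7.35%
E(R_P) = R_f + β_P × MRP = 4.93% + 1.1405 × 7.35% = 13.31%

13.31%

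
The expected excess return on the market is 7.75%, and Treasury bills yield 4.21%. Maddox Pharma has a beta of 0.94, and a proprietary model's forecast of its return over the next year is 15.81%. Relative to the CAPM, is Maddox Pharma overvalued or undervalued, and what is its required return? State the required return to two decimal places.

Undervalued; required return 11.50%

Required return = R_f + β·MRP = 4.21% + 0.94 × 7.75% = 11.50%
Forecast 15.81% > required 11.50% → the stock plots above the SML → undervalued.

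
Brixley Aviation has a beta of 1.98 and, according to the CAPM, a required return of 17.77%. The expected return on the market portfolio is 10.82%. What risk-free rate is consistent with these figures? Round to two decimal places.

3.73%

E(R) = R_f + β(E(R_m) − R_f) = R_f(1 − β) + β·E(R_m)
17.77% = R_f × (1 − 1.98) + 1.98 × 10.82%
17.77% = R_f × -0.98 + 21.4236%
R_f = (17.77% − 21.4236%) / -0.98 = 3.73%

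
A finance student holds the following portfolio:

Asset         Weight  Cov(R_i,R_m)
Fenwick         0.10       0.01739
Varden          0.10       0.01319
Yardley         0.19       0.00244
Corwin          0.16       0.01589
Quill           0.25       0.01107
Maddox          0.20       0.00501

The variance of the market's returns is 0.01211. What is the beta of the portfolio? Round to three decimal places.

0.812

β_Fenwick = 0.01739 / 0.01211 = 1.4360
β_Varden = 0.01319 / 0.01211 = 1.0892
β_Yardley = 0.00244 / 0.01211 = 0.2015
β_Corwin = 0.01589 / 0.01211 = 1.3121
β_Quill = 0.01107 / 0.01211 = 0.9141
β_Maddox = 0.00501 / 0.01211 = 0.4137
β_P = Σ w_i β_i = 0.10×1.4360 + 0.10×1.0892 + 0.19×0.2015 + 0.16×1.3121 + 0.25×0.9141 + 0.20×0.4137 = 0.8120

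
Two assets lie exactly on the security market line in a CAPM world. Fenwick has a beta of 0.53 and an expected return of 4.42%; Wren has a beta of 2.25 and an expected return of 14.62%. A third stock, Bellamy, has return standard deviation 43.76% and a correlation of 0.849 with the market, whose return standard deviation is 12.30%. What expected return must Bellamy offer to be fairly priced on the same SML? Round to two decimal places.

19.19%

MRP = (14.62% − 4.42%) / (2.25 − 0.53) = 5.9302%
R_f = 4.42% − 0.53 × 5.9302% = 1.2770%
β_Bellamy = ρ·σ_i/σ_m = 0.849 × 43.76 / 12.30 = 3.0205
E(R_Bellamy) = R_f + β × MRP = 1.2770% + 3.0205 × 5.9302% = 19.19%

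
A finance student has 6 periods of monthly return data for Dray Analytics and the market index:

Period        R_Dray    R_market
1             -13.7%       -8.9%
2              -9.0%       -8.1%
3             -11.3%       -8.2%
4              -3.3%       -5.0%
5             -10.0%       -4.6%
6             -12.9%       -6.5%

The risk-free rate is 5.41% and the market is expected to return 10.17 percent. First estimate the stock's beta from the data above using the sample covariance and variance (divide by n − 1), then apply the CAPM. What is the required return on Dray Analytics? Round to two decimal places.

Mean R_i = (-13.7 − 9.0 − 11.3 − 3.3 − 10.0 − 12.9) / 6 = -10.0333%
Mean R_m = (-8.9 − 8.1 − 8.2 − 5.0 − 4.6 − 6.5) / 6 = -6.8833%
Σ(R_i − R̄_i)(R_m − R̄_m) = 19.4633  ⇒  Cov = 19.4633 / 5 = 3.8927
Σ(R_m − R̄_m)² = 16.1883  ⇒  Var(R_m) = 16.1883 / 5 = 3.2377
β = Cov / Var(R_m) = 3.8927 / 3.2377 = 1.2023
MRP = 10.17% − 5.41% = 4.76%
E(R) = R_f + β × MRP = 5.41% + 1.2023 × 4.76% = 11.13%

11.13%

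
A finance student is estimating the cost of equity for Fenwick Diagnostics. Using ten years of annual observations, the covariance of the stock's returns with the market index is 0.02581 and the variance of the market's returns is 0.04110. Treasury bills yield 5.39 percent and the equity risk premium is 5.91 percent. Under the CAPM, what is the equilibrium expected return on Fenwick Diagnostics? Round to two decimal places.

β = Cov(R_i, R_m) / Var(R_m) = 0.02581 / 0.04110 = 0.6280
E(R) = R_f + β × MRP = 5.39% + 0.6280 × 5.91% = 9.10%

9.10%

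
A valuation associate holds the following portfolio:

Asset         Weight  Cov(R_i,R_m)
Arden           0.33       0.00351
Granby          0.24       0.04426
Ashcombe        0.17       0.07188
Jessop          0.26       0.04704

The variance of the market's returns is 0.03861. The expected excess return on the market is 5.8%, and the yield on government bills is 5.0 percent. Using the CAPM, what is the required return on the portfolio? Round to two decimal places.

10.44%

β_Arden = 0.00351 / 0.03861 = 0.0909
β_Granby = 0.04426 / 0.03861 = 1.1463
β_Ashcombe = 0.07188 / 0.03861 = 1.8617
β_Jessop = 0.04704 / 0.03861 = 1.2183
β_P = Σ w_i β_i = 0.33×0.0909 + 0.24×1.1463 + 0.17×1.8617 + 0.26×1.2183 = 0.9384
E(R_P) = R_f + β_P × MRP = 5.0% + 0.9384 × 5.8% = 10.44%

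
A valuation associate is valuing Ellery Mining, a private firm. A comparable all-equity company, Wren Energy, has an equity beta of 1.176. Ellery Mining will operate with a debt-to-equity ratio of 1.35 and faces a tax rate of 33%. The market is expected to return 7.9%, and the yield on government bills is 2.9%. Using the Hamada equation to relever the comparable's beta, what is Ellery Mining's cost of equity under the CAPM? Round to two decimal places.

14.10%

β_L = β_U × [1 + (1 − t)(D/E)] = 1.176 × [1 + (1 − 0.33) × 1.35]
    = 1.176 × [1 + 0.67 × 1.35] = 1.176 × 1.9045 = 2.2397
MRP = 7.9% − 2.9% = 5.00%
E(R) = R_f + β_L × MRP = 2.9% + 2.2397 × 5.0% = 14.10%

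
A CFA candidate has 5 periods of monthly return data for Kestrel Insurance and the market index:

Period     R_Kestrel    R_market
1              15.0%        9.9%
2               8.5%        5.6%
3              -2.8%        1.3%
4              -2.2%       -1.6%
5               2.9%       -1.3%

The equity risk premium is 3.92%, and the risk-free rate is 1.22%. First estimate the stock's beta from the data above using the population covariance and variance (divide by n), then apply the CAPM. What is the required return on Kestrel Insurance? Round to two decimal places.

6.60%

Mean R_i = (15.0 + 8.5 − 2.8 − 2.2 + 2.9) / 5 = 4.2800%
Mean R_m = (9.9 + 5.6 + 1.3 − 1.6 − 1.3) / 5 = 2.7800%
Σ(R_i − R̄_i)(R_m − R̄_m) = 132.7180  ⇒  Cov = 132.7180 / 5 = 26.5436
Σ(R_m − R̄_m)² = 96.6680  ⇒  Var(R_m) = 96.6680 / 5 = 19.3336
β = Cov / Var(R_m) = 26.5436 / 19.3336 = 1.3729
E(R) = R_f + β × MRP = 1.22% + 1.3729 × 3.92% = 6.60%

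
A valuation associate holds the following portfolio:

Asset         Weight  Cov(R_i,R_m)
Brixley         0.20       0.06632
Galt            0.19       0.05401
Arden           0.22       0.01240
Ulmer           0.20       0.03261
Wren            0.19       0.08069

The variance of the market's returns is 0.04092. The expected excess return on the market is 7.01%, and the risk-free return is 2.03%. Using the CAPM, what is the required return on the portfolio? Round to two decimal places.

10.27%

β_Brixley = 0.06632 / 0.04092 = 1.6207
β_Galt = 0.05401 / 0.04092 = 1.3199
β_Arden = 0.01240 / 0.04092 = 0.3030
β_Ulmer = 0.03261 / 0.04092 = 0.7969
β_Wren = 0.08069 / 0.04092 = 1.9719
β_P = Σ w_i β_i = 0.20×1.6207 + 0.19×1.3199 + 0.22×0.3030 + 0.20×0.7969 + 0.19×1.9719 = 1.1756
E(R_P) = R_f + β_P × MRP = 2.03% + 1.1756 × 7.01% = 10.27%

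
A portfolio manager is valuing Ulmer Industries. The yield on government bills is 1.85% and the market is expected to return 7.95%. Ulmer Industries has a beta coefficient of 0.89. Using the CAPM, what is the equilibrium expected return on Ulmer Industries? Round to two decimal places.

Market risk premium = E(R_m) − R_f = 7.95% − 1.85% = 6.10%
E(R) = R_f + β × MRP = 1.85% + 0.89 × 6.10% = 7.28%

7.28%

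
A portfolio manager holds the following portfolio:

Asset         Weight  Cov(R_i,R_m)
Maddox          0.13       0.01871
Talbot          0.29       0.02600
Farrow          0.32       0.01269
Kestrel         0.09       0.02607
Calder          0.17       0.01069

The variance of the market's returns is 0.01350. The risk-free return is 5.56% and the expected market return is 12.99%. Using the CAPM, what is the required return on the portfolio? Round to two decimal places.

15.57%

β_Maddox = 0.01871 / 0.01350 = 1.3859
β_Talbot = 0.02600 / 0.01350 = 1.9259
β_Farrow = 0.01269 / 0.01350 = 0.9400
β_Kestrel = 0.02607 / 0.01350 = 1.9311
β_Calder = 0.01069 / 0.01350 = 0.7919
β_P = Σ w_i β_i = 0.13×1.3859 + 0.29×1.9259 + 0.32×0.9400 + 0.09×1.9311 + 0.17×0.7919 = 1.3479
MRP = 12.99% − 5.56% = 7.43%
E(R_P) = R_f + β_P × MRP = 5.56% + 1.3479 × 7.43% = 15.57%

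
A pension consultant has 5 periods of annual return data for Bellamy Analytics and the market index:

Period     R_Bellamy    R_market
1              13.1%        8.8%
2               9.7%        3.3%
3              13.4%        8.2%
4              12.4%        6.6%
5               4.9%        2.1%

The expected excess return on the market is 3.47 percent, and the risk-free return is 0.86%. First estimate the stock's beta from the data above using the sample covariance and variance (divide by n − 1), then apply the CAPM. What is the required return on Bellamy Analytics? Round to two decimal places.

4.69%

Mean R_i = (13.1 + 9.7 + 13.4 + 12.4 + 4.9) / 5 = 10.7000%
Mean R_m = (8.8 + 3.3 + 8.2 + 6.6 + 2.1) / 5 = 5.8000%
Σ(R_i − R̄_i)(R_m − R̄_m) = 39.0000  ⇒  Cov = 39.0000 / 4 = 9.7500
Σ(R_m − R̄_m)² = 35.3400  ⇒  Var(R_m) = 35.3400 / 4 = 8.8350
β = Cov / Var(R_m) = 9.7500 / 8.8350 = 1.1036
E(R) = R_f + β × MRP = 0.86% + 1.1036 × 3.47% = 4.69%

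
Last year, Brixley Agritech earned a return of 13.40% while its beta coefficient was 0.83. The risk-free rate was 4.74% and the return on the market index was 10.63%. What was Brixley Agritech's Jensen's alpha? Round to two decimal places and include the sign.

Market excess return = 10.63% − 4.74% = 5.89%
CAPM benchmark = R_f + β(R_m − R_f) = 4.74% + 0.83 × 5.89% = 9.6287%
α = actual − benchmark = 13.40% − 9.6287% = +3.77%

+3.77%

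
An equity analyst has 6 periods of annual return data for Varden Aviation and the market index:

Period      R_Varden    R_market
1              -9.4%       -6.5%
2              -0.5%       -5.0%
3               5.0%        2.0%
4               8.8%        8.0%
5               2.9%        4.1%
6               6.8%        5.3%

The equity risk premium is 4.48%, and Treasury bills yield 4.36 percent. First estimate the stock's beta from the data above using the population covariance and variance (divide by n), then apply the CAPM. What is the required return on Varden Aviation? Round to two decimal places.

8.95%

Mean R_i = (-9.4 − 0.5 + 5.0 + 8.8 + 2.9 + 6.8) / 6 = 2.2667%
Mean R_m = (-6.5 − 5.0 + 2.0 + 8.0 + 4.1 + 5.3) / 6 = 1.3167%
Σ(R_i − R̄_i)(R_m − R̄_m) = 174.0233  ⇒  Cov = 174.0233 / 6 = 29.0039
Σ(R_m − R̄_m)² = 169.7483  ⇒  Var(R_m) = 169.7483 / 6 = 28.2914
β = Cov / Var(R_m) = 29.0039 / 28.2914 = 1.0252
E(R) = R_f + β × MRP = 4.36% + 1.0252 × 4.48% = 8.95%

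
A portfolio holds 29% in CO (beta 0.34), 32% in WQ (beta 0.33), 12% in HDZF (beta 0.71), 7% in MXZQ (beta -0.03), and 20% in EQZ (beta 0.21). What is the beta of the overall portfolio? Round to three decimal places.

β_P = Σ w_i β_i = 0.29×0.34 + 0.32×0.33 + 0.12×0.71 + 0.07×-0.03 + 0.20×0.21 = 0.3293

0.329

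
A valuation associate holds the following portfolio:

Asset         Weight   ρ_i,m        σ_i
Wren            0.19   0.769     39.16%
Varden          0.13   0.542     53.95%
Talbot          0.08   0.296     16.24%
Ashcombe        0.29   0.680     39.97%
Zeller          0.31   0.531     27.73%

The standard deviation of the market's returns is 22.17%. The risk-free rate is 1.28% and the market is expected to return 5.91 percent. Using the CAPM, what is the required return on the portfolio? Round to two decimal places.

5.95%

β_Wren = 0.769 × 39.16% / 22.17% = 1.3583
β_Varden = 0.542 × 53.95% / 22.17% = 1.3189
β_Talbot = 0.296 × 16.24% / 22.17% = 0.2168
β_Ashcombe = 0.680 × 39.97% / 22.17% = 1.2260
β_Zeller = 0.531 × 27.73% / 22.17% = 0.6642
β_P = Σ w_i β_i = 0.19×1.3583 + 0.13×1.3189 + 0.08×0.2168 + 0.29×1.2260 + 0.31×0.6642 = 1.0083
MRP = 5.91% − 1.28% = 4.63%
E(R_P) = R_f + β_P × MRP = 1.28% + 1.0083 × 4.63% = 5.95%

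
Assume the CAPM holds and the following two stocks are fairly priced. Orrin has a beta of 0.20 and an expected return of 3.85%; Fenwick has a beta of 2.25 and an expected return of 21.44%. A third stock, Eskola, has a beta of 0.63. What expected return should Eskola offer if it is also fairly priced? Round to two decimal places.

MRP (SML slope) = (21.44% − 3.85%) / (2.25 − 0.20) = 17.59% / 2.05 = 8.5805%
R_f (intercept) = 3.85% − 0.20 × 8.5805% = 2.1339%
E(R_Eskola) = R_f + β × MRP = 2.1339% + 0.63 × 8.5805% = 7.54%

7.54%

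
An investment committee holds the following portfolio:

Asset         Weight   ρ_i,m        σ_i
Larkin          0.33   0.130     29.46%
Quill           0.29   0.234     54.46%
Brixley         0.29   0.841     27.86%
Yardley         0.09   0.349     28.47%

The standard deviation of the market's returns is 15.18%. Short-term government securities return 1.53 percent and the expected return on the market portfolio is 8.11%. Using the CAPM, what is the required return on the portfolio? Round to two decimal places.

β_Larkin = 0.130 × 29.46% / 15.18% = 0.2523
β_Quill = 0.234 × 54.46% / 15.18% = 0.8395
β_Brixley = 0.841 × 27.86% / 15.18% = 1.5435
β_Yardley = 0.349 × 28.47% / 15.18% = 0.6545
β_P = Σ w_i β_i = 0.33×0.2523 + 0.29×0.8395 + 0.29×1.5435 + 0.09×0.6545 = 0.8332
MRP = 8.11% − 1.53% = 6.58%
E(R_P) = R_f + β_P × MRP = 1.53% + 0.8332 × 6.58% = 7.01%

7.01%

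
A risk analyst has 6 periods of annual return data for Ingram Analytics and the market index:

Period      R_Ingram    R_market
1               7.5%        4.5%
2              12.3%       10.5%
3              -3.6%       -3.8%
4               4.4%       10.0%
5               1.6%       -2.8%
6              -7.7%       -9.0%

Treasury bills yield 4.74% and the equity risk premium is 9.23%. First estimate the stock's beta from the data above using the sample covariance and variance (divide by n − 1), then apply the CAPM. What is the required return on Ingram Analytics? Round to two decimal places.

12.34%

Mean R_i = (7.5 + 12.3 − 3.6 + 4.4 + 1.6 − 7.7) / 6 = 2.4167%
Mean R_m = (4.5 + 10.5 − 3.8 + 10.0 − 2.8 − 9.0) / 6 = 1.5667%
Σ(R_i − R̄_i)(R_m − R̄_m) = 262.6833  ⇒  Cov = 262.6833 / 5 = 52.5367
Σ(R_m − R̄_m)² = 319.0533  ⇒  Var(R_m) = 319.0533 / 5 = 63.8107
β = Cov / Var(R_m) = 52.5367 / 63.8107 = 0.8233
E(R) = R_f + β × MRP = 4.74% + 0.8233 × 9.23% = 12.34%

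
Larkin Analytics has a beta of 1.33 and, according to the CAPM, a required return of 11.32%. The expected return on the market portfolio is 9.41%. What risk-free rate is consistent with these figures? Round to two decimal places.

3.62%

E(R) = R_f + β(E(R_m) − R_f) = R_f(1 − β) + β·E(R_m)
11.32% = R_f × (1 − 1.33) + 1.33 × 9.41%
11.32% = R_f × -0.33 + 12.5153%
R_f = (11.32% − 12.5153%) / -0.33 = 3.62%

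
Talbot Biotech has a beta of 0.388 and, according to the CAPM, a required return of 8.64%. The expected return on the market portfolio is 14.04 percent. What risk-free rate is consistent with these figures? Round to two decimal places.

5.22%

E(R) = R_f + β(E(R_m) − R_f) = R_f(1 − β) + β·E(R_m)
8.64% = R_f × (1 − 0.388) + 0.388 × 14.04%
8.64% = R_f × 0.612 + 5.44752%
R_f = (8.64% − 5.44752%) / 0.612 = 5.22%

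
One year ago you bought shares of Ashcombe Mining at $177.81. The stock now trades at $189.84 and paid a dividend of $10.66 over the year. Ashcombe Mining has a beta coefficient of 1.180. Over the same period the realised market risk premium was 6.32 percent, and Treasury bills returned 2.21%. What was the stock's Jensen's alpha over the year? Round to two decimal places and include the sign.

Realised HPR = (P1 + D1 − P0) / P0 = (189.84 + 10.66 − 177.81) / 177.81 = 22.69 / 177.81 = 12.7608%
CAPM required = R_f + β·MRP = 2.21% + 1.180 × 6.32% = 9.66760%
α = realised − required = 12.7608% − 9.66760% = +3.09%

+3.09%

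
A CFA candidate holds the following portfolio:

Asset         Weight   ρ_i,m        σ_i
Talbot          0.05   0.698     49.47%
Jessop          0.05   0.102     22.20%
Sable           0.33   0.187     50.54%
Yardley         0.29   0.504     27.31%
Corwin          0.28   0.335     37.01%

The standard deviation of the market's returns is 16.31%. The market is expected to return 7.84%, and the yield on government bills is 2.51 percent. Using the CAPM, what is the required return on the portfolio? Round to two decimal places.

β_Talbot = 0.698 × 49.47% / 16.31% = 2.1171
β_Jessop = 0.102 × 22.20% / 16.31% = 0.1388
β_Sable = 0.187 × 50.54% / 16.31% = 0.5795
β_Yardley = 0.504 × 27.31% / 16.31% = 0.8439
β_Corwin = 0.335 × 37.01% / 16.31% = 0.7602
β_P = Σ w_i β_i = 0.05×2.1171 + 0.05×0.1388 + 0.33×0.5795 + 0.29×0.8439 + 0.28×0.7602 = 0.7616
MRP = 7.84% − 2.51% = 5.33%
E(R_P) = R_f + β_P × MRP = 2.51% + 0.7616 × 5.33% = 6.57%

6.57%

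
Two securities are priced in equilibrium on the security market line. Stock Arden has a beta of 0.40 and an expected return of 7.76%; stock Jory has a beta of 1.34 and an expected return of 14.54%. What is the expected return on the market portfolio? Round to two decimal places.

Both satisfy E(R) = R_f + β·MRP, so the slope of the SML is
MRP = (14.54% − 7.76%) / (1.34 − 0.40) = 6.78% / 0.94 = 7.2128%
R_f = E(R_Arden) − β_Arden·MRP = 7.76% − 0.40 × 7.2128% = 4.8749%
E(R_m) = R_f + MRP = 4.8749% + 7.2128% = 12.09%

12.09%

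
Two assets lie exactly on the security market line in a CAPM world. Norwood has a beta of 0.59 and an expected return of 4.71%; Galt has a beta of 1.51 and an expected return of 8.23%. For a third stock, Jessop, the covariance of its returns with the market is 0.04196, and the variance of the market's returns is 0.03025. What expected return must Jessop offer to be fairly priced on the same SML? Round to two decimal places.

MRP = (8.23% − 4.71%) / (1.51 − 0.59) = 3.8261%
R_f = 4.71% − 0.59 × 3.8261% = 2.4526%
β_Jessop = Cov / Var(R_m) = 0.04196 / 0.03025 = 1.3871
E(R_Jessop) = R_f + β × MRP = 2.4526% + 1.3871 × 3.8261% = 7.76%

7.76%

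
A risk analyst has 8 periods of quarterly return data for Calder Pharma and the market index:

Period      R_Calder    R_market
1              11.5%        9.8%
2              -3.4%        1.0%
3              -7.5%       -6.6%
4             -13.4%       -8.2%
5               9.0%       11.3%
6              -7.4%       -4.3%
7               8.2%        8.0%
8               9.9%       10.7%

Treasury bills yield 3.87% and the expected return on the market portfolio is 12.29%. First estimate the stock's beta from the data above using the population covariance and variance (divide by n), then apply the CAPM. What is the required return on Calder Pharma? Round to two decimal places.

13.74%

Mean R_i = (11.5 − 3.4 − 7.5 − 13.4 + 9.0 − 7.4 + 8.2 + 9.9) / 8 = 0.8625%
Mean R_m = (9.8 + 1.0 − 6.6 − 8.2 + 11.3 − 4.3 + 8.0 + 10.7) / 8 = 2.7125%
Σ(R_i − R̄_i)(R_m − R̄_m) = 555.0138  ⇒  Cov = 555.0138 / 8 = 69.3767
Σ(R_m − R̄_m)² = 473.6488  ⇒  Var(R_m) = 473.6488 / 8 = 59.2061
β = Cov / Var(R_m) = 69.3767 / 59.2061 = 1.1718
MRP = 12.29% − 3.87% = 8.42%
E(R) = R_f + β × MRP = 3.87% + 1.1718 × 8.42% = 13.74%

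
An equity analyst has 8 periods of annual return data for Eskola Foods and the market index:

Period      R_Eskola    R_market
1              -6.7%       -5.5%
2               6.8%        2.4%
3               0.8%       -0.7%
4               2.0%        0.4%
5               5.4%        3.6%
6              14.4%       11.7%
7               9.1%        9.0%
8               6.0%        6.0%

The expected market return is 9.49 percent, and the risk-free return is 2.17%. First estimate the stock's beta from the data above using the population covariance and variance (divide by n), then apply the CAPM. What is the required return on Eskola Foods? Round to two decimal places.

10.15%

Mean R_i = (-6.7 + 6.8 + 0.8 + 2.0 + 5.4 + 14.4 + 9.1 + 6.0) / 8 = 4.7250%
Mean R_m = (-5.5 + 2.4 − 0.7 + 0.4 + 3.6 + 11.7 + 9.0 + 6.0) / 8 = 3.3625%
Σ(R_i − R̄_i)(R_m − R̄_m) = 232.1275  ⇒  Cov = 232.1275 / 8 = 29.0159
Σ(R_m − R̄_m)² = 213.0588  ⇒  Var(R_m) = 213.0588 / 8 = 26.6324
β = Cov / Var(R_m) = 29.0159 / 26.6324 = 1.0895
MRP = 9.49% − 2.17% = 7.32%
E(R) = R_f + β × MRP = 2.17% + 1.0895 × 7.32% = 10.15%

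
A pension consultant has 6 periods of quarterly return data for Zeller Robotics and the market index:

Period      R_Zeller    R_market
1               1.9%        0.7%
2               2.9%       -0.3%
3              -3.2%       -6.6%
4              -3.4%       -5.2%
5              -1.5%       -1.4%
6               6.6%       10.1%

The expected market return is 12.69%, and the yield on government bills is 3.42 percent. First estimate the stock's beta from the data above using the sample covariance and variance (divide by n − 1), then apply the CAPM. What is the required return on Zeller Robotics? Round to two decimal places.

9.26%

Mean R_i = (1.9 + 2.9 − 3.2 − 3.4 − 1.5 + 6.6) / 6 = 0.5500%
Mean R_m = (0.7 − 0.3 − 6.6 − 5.2 − 1.4 + 10.1) / 6 = -0.4500%
Σ(R_i − R̄_i)(R_m − R̄_m) = 109.5050  ⇒  Cov = 109.5050 / 5 = 21.9010
Σ(R_m − R̄_m)² = 173.9350  ⇒  Var(R_m) = 173.9350 / 5 = 34.7870
β = Cov / Var(R_m) = 21.9010 / 34.7870 = 0.6296
MRP = 12.69% − 3.42% = 9.27%
E(R) = R_f + β × MRP = 3.42% + 0.6296 × 9.27% = 9.26%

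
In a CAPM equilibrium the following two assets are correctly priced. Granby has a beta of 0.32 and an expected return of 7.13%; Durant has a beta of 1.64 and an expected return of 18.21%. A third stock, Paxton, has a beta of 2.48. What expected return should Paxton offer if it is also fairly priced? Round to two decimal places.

MRP (SML slope) = (18.21% − 7.13%) / (1.64 − 0.32) = 11.08% / 1.32 = 8.3939%
R_f (intercept) = 7.13% − 0.32 × 8.3939% = 4.4440%
E(R_Paxton) = R_f + β × MRP = 4.4440% + 2.48 × 8.3939% = 25.26%

25.26%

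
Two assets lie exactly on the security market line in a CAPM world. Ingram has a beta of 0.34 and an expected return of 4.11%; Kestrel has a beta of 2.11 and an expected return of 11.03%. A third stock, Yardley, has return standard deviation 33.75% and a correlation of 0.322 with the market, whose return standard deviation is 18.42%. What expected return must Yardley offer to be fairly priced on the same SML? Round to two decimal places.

5.09%

MRP = (11.03% − 4.11%) / (2.11 − 0.34) = 3.9096%
R_f = 4.11% − 0.34 × 3.9096% = 2.7807%
β_Yardley = ρ·σ_i/σ_m = 0.322 × 33.75 / 18.42 = 0.5900
E(R_Yardley) = R_f + β × MRP = 2.7807% + 0.5900 × 3.9096% = 5.09%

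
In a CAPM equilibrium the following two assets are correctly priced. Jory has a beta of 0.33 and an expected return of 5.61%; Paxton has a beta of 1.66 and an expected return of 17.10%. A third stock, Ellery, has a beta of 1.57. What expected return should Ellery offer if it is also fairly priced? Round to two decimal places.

MRP (SML slope) = (17.10% − 5.61%) / (1.66 − 0.33) = 11.49% / 1.33 = 8.6391%
R_f (intercept) = 5.61% − 0.33 × 8.6391% = 2.7591%
E(R_Ellery) = R_f + β × MRP = 2.7591% + 1.57 × 8.6391% = 16.32%

16.32%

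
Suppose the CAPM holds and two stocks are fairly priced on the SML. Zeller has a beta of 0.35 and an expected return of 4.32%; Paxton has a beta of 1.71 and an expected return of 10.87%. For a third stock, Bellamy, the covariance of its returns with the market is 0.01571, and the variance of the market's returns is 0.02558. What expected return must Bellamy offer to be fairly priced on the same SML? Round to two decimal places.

5.59%

MRP = (10.87% − 4.32%) / (1.71 − 0.35) = 4.8162%
R_f = 4.32% − 0.35 × 4.8162% = 2.6343%
β_Bellamy = Cov / Var(R_m) = 0.01571 / 0.02558 = 0.6142
E(R_Bellamy) = R_f + β × MRP = 2.6343% + 0.6142 × 4.8162% = 5.59%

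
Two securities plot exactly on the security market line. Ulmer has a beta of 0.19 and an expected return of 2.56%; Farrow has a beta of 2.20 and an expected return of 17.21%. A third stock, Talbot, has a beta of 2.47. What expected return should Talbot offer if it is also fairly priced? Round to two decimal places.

MRP (SML slope) = (17.21% − 2.56%) / (2.20 − 0.19) = 14.65% / 2.01 = 7.2886%
R_f (intercept) = 2.56% − 0.19 × 7.2886% = 1.1752%
E(R_Talbot) = R_f + β × MRP = 1.1752% + 2.47 × 7.2886% = 19.18%

19.18%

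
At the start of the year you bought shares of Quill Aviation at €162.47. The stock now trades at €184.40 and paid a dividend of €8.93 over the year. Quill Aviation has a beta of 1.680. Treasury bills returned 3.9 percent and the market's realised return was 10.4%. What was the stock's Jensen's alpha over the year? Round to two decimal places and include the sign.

+4.17%

Realised HPR = (P1 + D1 − P0) / P0 = (184.40 + 8.93 − 162.47) / 162.47 = 30.86 / 162.47 = 18.9943%
MRP = 10.4% − 3.9% = 6.50%
CAPM required = R_f + β·MRP = 3.9% + 1.680 × 6.5% = 14.8200%
α = realised − required = 18.9943% − 14.8200% = +4.17%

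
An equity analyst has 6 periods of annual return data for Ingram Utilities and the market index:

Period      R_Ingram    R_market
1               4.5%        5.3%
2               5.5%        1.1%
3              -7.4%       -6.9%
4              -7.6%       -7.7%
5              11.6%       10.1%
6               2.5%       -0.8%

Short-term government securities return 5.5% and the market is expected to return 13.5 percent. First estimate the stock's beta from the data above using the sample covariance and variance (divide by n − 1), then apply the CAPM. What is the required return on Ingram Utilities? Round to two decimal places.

Mean R_i = (4.5 + 5.5 − 7.4 − 7.6 + 11.6 + 2.5) / 6 = 1.5167%
Mean R_m = (5.3 + 1.1 − 6.9 − 7.7 + 10.1 − 0.8) / 6 = 0.1833%
Σ(R_i − R̄_i)(R_m − R̄_m) = 252.9717  ⇒  Cov = 252.9717 / 5 = 50.5943
Σ(R_m − R̄_m)² = 238.6483  ⇒  Var(R_m) = 238.6483 / 5 = 47.7297
β = Cov / Var(R_m) = 50.5943 / 47.7297 = 1.0600
MRP = 13.5% − 5.5% = 8.00%
E(R) = R_f + β × MRP = 5.5% + 1.0600 × 8.0% = 13.98%

13.98%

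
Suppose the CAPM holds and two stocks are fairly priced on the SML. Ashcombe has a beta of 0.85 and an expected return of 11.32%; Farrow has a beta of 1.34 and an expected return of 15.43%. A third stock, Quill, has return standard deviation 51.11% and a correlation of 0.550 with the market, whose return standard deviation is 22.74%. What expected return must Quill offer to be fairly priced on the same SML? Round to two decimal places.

14.56%

MRP = (15.43% − 11.32%) / (1.34 − 0.85) = 8.3878%
R_f = 11.32% − 0.85 × 8.3878% = 4.1904%
β_Quill = ρ·σ_i/σ_m = 0.550 × 51.11 / 22.74 = 1.2362
E(R_Quill) = R_f + β × MRP = 4.1904% + 1.2362 × 8.3878% = 14.56%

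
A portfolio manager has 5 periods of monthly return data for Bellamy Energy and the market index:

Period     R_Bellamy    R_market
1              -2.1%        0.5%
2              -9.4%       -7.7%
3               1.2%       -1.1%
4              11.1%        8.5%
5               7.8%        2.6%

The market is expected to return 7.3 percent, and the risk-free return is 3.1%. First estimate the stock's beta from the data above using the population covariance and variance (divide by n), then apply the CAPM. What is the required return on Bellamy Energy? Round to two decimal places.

Mean R_i = (-2.1 − 9.4 + 1.2 + 11.1 + 7.8) / 5 = 1.7200%
Mean R_m = (0.5 − 7.7 − 1.1 + 8.5 + 2.6) / 5 = 0.5600%
Σ(R_i − R̄_i)(R_m − R̄_m) = 179.8240  ⇒  Cov = 179.8240 / 5 = 35.9648
Σ(R_m − R̄_m)² = 138.1920  ⇒  Var(R_m) = 138.1920 / 5 = 27.6384
β = Cov / Var(R_m) = 35.9648 / 27.6384 = 1.3013
MRP = 7.3% − 3.1% = 4.20%
E(R) = R_f + β × MRP = 3.1% + 1.3013 × 4.2% = 8.57%

8.57%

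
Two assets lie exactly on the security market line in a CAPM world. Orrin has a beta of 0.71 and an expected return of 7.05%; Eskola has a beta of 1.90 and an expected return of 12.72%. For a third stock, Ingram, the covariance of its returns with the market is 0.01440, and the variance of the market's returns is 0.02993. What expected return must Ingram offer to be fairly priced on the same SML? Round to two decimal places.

MRP = (12.72% − 7.05%) / (1.90 − 0.71) = 4.7647%
R_f = 7.05% − 0.71 × 4.7647% = 3.6671%
β_Ingram = Cov / Var(R_m) = 0.01440 / 0.02993 = 0.4811
E(R_Ingram) = R_f + β × MRP = 3.6671% + 0.4811 × 4.7647% = 5.96%

5.96%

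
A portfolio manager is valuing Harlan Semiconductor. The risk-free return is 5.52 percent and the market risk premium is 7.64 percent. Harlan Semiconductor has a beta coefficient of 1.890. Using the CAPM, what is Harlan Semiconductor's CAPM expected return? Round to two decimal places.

19.96%

E(R) = R_f + β × MRP = 5.52% + 1.890 × 7.64% = 19.96%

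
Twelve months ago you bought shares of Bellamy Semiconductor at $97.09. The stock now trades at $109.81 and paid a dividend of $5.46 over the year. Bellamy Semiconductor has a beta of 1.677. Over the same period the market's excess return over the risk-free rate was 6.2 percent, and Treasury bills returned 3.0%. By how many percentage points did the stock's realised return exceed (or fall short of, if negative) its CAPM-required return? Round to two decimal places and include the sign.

+5.33%

Realised HPR = (P1 + D1 − P0) / P0 = (109.81 + 5.46 − 97.09) / 97.09 = 18.18 / 97.09 = 18.7249%
CAPM required = R_f + β·MRP = 3.0% + 1.677 × 6.2% = 13.3974%
α = realised − required = 18.7249% − 13.3974% = +5.33%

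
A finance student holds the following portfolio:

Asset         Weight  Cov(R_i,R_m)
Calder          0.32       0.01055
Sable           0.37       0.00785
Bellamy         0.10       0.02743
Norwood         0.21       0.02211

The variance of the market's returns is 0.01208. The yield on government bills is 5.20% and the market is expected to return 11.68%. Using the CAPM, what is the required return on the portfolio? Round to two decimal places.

β_Calder = 0.01055 / 0.01208 = 0.8733
β_Sable = 0.00785 / 0.01208 = 0.6498
β_Bellamy = 0.02743 / 0.01208 = 2.2707
β_Norwood = 0.02211 / 0.01208 = 1.8303
β_P = Σ w_i β_i = 0.32×0.8733 + 0.37×0.6498 + 0.10×2.2707 + 0.21×1.8303 = 1.1313
MRP = 11.68% − 5.20% = 6.48%
E(R_P) = R_f + β_P × MRP = 5.20% + 1.1313 × 6.48% = 12.53%

12.53%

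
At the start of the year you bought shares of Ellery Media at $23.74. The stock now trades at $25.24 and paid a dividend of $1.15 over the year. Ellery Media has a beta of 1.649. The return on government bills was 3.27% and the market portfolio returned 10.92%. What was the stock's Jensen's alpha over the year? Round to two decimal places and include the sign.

-4.72%

Realised HPR = (P1 + D1 − P0) / P0 = (25.24 + 1.15 − 23.74) / 23.74 = 2.65 / 23.74 = 11.1626%
MRP = 10.92% − 3.27% = 7.65%
CAPM required = R_f + β·MRP = 3.27% + 1.649 × 7.65% = 15.88485%
α = realised − required = 11.1626% − 15.88485% = -4.72%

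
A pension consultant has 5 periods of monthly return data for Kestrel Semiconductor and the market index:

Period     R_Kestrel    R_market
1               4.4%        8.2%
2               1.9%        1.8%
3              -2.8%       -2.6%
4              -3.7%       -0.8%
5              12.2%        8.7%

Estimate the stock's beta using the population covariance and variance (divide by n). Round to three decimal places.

1.116

Mean R_i = (4.4 + 1.9 − 2.8 − 3.7 + 12.2) / 5 = 2.4000%
Mean R_m = (8.2 + 1.8 − 2.6 − 0.8 + 8.7) / 5 = 3.0600%
Σ(R_i − R̄_i)(R_m − R̄_m) = 119.1600  ⇒  Cov = 119.1600 / 5 = 23.8320
Σ(R_m − R̄_m)² = 106.7520  ⇒  Var(R_m) = 106.7520 / 5 = 21.3504
β = Cov / Var(R_m) = 23.8320 / 21.3504 = 1.1162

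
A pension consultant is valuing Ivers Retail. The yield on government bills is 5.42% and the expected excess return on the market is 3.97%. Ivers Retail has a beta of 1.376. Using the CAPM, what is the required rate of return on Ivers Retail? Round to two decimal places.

E(R) = R_f + β × MRP = 5.42% + 1.376 × 3.97% = 10.88%

10.88%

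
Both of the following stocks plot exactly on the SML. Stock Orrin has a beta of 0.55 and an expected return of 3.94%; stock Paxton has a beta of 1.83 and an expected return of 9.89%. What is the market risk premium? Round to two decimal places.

Both satisfy E(R) = R_f + β·MRP, so the slope of the SML is
MRP = (9.89% − 3.94%) / (1.83 − 0.55) = 5.95% / 1.28 = 4.6484%

4.65%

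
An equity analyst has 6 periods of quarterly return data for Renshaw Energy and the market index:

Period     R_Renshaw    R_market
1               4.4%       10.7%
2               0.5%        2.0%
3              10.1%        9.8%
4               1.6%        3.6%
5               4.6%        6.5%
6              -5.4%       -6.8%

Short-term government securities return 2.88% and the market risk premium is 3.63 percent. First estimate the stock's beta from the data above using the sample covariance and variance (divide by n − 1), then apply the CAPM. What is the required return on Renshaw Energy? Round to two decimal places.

Mean R_i = (4.4 + 0.5 + 10.1 + 1.6 + 4.6 − 5.4) / 6 = 2.6333%
Mean R_m = (10.7 + 2.0 + 9.8 + 3.6 + 6.5 − 6.8) / 6 = 4.3000%
Σ(R_i − R̄_i)(R_m − R̄_m) = 151.5000  ⇒  Cov = 151.5000 / 5 = 30.3000
Σ(R_m − R̄_m)² = 205.0400  ⇒  Var(R_m) = 205.0400 / 5 = 41.0080
β = Cov / Var(R_m) = 30.3000 / 41.0080 = 0.7389
E(R) = R_f + β × MRP = 2.88% + 0.7389 × 3.63% = 5.56%

5.56%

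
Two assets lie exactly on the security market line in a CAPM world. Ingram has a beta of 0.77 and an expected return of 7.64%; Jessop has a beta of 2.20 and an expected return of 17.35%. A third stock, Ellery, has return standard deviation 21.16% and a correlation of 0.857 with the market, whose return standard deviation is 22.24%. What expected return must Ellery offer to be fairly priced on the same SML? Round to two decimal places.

MRP = (17.35% − 7.64%) / (2.20 − 0.77) = 6.7902%
R_f = 7.64% − 0.77 × 6.7902% = 2.4115%
β_Ellery = ρ·σ_i/σ_m = 0.857 × 21.16 / 22.24 = 0.8154
E(R_Ellery) = R_f + β × MRP = 2.4115% + 0.8154 × 6.7902% = 7.95%

7.95%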